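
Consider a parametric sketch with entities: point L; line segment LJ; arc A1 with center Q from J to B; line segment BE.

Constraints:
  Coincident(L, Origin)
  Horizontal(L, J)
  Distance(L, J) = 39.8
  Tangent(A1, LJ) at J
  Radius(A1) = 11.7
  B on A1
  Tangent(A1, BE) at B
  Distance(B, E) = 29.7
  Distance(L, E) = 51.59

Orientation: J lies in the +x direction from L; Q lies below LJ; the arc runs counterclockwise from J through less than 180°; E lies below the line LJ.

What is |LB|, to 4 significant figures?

30.73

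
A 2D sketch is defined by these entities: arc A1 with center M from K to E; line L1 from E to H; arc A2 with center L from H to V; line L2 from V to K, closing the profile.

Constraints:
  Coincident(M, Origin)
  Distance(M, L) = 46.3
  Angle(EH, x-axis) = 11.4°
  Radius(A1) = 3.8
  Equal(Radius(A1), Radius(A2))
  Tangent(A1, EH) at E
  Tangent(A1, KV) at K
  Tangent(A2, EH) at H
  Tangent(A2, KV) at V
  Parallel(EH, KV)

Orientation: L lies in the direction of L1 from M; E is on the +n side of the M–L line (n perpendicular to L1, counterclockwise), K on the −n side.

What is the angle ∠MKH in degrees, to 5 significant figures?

80.678°

Tangency of A1 to both parallel lines with radius 3.8 puts E and K at M ± 3.8·n: E = (-0.75110, 3.7250), K = (0.75110, -3.7250). Equal radii place H and V the same way about L: H = L + 3.8·n = (44.635, 12.877), V = L − 3.8·n = (46.138, 5.4265). Then cos ∠MKH = KM·KH / (|KM||KH|), giving 80.678°.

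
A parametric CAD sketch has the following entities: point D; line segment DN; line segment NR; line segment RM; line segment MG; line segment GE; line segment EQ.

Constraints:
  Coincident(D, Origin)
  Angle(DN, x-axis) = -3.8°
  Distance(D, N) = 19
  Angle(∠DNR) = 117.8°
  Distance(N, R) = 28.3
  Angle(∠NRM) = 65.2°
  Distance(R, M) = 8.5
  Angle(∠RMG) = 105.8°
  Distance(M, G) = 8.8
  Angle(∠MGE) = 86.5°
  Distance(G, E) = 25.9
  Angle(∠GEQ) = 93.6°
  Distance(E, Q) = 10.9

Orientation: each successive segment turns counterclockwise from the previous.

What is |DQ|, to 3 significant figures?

53.5

D is at the origin; DN runs at -3.8° with length 19.0, so N = (19.0, -1.26). ∠DNR = 117.8° gives NR at 58.4° from the x-axis; with |NR| = 28.3, R = (33.8, 22.8). ∠NRM = 65.2° gives RM at 173° from the x-axis; with |RM| = 8.5, M = (25.3, 23.9). ∠RMG = 105.8° gives MG at -113° from the x-axis; with |MG| = 8.8, G = (22.0, 15.7). ∠MGE = 86.5° gives GE at -19.1° from the x-axis; with |GE| = 25.9, E = (46.4, 7.25). ∠GEQ = 93.6° gives EQ at 67.3° from the x-axis; with |EQ| = 10.9, Q = (50.6, 17.3). Then |DQ| = |Q − D| = 53.5.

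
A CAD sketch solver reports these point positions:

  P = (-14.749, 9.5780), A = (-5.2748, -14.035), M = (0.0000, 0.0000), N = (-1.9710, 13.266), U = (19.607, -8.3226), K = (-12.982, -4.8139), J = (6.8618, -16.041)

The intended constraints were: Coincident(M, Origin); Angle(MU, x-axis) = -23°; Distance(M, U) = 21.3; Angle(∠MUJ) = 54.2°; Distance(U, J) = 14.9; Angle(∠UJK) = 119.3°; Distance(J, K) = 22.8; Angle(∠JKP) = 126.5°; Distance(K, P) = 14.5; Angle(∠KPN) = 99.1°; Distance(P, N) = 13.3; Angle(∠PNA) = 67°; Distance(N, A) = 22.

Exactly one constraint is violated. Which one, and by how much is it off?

Distance(N, A) = 22 — off by 5.50.

M = (0.00, 0.00) ✓; MU at -23.00° ✓; |MU| = 21.30 ✓; ∠MUJ = 54.20° ✓; |UJ| = 14.90 ✓; ∠UJK = 119.3° ✓; |JK| = 22.80 ✓; ∠JKP = 126.5° ✓; |KP| = 14.50 ✓; ∠KPN = 99.10° ✓; |PN| = 13.30 ✓; ∠PNA = 67.00° ✓; |NA| = 27.50 ✗.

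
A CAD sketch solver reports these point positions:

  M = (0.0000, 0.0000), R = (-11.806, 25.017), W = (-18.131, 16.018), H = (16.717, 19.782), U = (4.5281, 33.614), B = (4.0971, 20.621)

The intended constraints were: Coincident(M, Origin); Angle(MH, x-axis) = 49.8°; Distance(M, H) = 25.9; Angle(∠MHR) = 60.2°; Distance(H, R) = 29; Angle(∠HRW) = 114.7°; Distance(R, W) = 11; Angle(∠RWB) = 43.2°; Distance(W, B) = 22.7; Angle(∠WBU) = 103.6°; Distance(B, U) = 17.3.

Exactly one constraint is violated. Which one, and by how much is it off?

Distance(B, U) = 17.3 — off by 4.30.

M = (0.00, 0.00) ✓; MH at 49.80° ✓; |MH| = 25.90 ✓; ∠MHR = 60.20° ✓; |HR| = 29.00 ✓; ∠HRW = 114.7° ✓; |RW| = 11.00 ✓; ∠RWB = 43.20° ✓; |WB| = 22.70 ✓; ∠WBU = 103.6° ✓; |BU| = 13.00 ✗.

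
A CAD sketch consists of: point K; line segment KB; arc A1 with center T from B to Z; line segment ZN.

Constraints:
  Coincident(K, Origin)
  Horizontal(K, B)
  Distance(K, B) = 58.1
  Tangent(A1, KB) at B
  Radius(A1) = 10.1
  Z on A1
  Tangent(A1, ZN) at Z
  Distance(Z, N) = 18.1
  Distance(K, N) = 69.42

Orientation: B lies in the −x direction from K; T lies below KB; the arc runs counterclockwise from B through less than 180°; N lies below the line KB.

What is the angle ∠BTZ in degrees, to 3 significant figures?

107°

K is at the origin; KB is horizontal with |KB| = 58.1 and B on the −x side, so B = (-58.1, 0.00). Since A1 is tangent to KB there, TB ⟂ KB, so T = B + (0, -10.1) = (-58.1, -10.1). Since TZ ⟂ ZN (tangency), |TN| = √(10.1² + 18.1²) = 20.7 regardless of where Z sits on A1. So N lies on both circle(K, 69.42) and circle(T, 20.7); the below-KB intersection is N = (-62.4, -30.4). Z is the foot of the tangent from N: Z = (-67.8, -13.1).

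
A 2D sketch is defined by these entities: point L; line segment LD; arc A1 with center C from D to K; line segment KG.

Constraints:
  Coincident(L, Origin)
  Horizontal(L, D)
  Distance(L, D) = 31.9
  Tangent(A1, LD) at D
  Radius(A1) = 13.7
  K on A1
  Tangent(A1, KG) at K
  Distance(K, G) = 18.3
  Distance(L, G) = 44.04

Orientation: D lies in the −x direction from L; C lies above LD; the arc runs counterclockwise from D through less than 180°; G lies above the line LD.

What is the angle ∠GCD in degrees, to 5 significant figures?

164.42°

L is at the origin; L and D share the same y with |LD| = 31.9 and D on the −x side, so D = (-31.900, 0.0000). Tangency of A1 to LD means the radius CD is perpendicular to LD, so C = D + (0, 13.7) = (-31.900, 13.700). Since CK ⟂ KG (tangency), |CG| = √(13.7² + 18.3²) = 22.860 regardless of where K sits on A1. So G lies on both circle(L, 44.04) and circle(C, 22.860); the above-LD intersection is G = (-25.760, 35.720). K is the foot of the tangent from G: K = (-19.131, 18.663).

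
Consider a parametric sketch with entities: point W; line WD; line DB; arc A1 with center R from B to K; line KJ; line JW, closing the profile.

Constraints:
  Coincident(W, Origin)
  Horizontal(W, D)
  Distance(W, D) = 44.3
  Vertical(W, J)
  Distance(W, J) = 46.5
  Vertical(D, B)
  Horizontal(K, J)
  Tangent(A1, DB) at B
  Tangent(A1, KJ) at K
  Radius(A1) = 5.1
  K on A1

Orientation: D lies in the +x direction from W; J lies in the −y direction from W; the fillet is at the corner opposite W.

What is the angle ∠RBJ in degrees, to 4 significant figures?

6.567°

The virtual corner opposite W is at (44.30, -46.50). The tangent condition forces RB to be normal to DB and since A1 is tangent to KJ there, RK ⟂ KJ, with radius 5.1, so the center R sits 5.1 in from both sides at R = (39.20, -41.40). That places the tangent points at B = (44.30, -41.40) on DB and K = (39.20, -46.50) on KJ. Then cos ∠RBJ = BR·BJ / (|BR||BJ|), giving 6.567°.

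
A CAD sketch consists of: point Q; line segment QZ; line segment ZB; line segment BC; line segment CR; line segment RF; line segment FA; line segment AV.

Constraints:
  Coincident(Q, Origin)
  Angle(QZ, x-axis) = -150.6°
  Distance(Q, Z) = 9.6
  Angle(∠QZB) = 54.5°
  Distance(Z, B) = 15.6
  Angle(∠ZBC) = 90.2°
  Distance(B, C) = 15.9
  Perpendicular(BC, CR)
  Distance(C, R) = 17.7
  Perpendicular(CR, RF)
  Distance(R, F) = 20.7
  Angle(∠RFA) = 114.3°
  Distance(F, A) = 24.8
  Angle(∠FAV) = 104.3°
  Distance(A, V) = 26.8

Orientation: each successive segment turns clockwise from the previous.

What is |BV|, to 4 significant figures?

22.42

Q is at the origin; QZ runs at -150.6° with length 9.6, so Z = (-8.364, -4.713). ∠QZB = 54.5° gives ZB at 83.90° from the x-axis; with |ZB| = 15.6, B = (-6.706, 10.80). ∠ZBC = 90.2° gives BC at -5.900° from the x-axis; with |BC| = 15.9, C = (9.110, 9.165). BC is perpendicular to CR, so CR runs at -95.90°; with |CR| = 17.7, R = (7.290, -8.442). The perpendicularity gives RF at right angles to CR, so RF runs at 174.1°; with |RF| = 20.7, F = (-13.30, -6.314). ∠RFA = 114.3° gives FA at 108.4° from the x-axis; with |FA| = 24.8, A = (-21.13, 17.22). ∠FAV = 104.3° gives AV at 32.70° from the x-axis; with |AV| = 26.8, V = (1.424, 31.70). Then |BV| = |V − B| = 22.42.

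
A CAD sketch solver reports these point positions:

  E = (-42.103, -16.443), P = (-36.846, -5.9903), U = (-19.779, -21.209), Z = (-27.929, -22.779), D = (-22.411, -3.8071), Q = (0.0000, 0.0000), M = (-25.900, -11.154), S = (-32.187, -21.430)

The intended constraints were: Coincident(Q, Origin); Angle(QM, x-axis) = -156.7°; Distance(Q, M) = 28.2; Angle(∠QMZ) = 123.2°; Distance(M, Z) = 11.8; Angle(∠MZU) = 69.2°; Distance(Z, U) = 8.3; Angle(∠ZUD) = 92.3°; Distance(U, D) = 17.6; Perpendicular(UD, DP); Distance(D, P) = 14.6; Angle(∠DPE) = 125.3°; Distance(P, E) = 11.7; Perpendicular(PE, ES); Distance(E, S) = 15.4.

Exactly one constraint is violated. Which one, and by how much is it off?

Distance(E, S) = 15.4 — off by 4.30.

Q = (0.00, 0.00) ✓; QM at -156.7° ✓; |QM| = 28.20 ✓; ∠QMZ = 123.2° ✓; |MZ| = 11.80 ✓; ∠MZU = 69.20° ✓; |ZU| = 8.300 ✓; ∠ZUD = 92.30° ✓; |UD| = 17.60 ✓; ∠(UD, DP) = 90.00° ✓; |DP| = 14.60 ✓; ∠DPE = 125.3° ✓; |PE| = 11.70 ✓; ∠(PE, ES) = 90.00° ✓; |ES| = 11.10 ✗.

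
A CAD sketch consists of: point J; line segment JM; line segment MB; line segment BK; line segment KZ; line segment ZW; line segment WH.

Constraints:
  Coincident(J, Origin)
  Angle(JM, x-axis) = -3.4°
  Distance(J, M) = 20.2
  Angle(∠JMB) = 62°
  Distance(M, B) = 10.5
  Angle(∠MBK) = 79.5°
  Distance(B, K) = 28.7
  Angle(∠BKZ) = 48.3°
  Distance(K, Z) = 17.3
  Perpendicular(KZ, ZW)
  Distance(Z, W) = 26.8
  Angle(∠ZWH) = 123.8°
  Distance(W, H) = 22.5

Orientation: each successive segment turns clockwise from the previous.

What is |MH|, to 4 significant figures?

37.56

J is at the origin; JM runs at -3.4° with length 20.2, so M = (20.16, -1.198). ∠JMB = 62.0° gives MB at -121.4° from the x-axis; with |MB| = 10.5, B = (14.69, -10.16). ∠MBK = 79.5° gives BK at 138.1° from the x-axis; with |BK| = 28.7, K = (-6.668, 9.007). ∠BKZ = 48.3° gives KZ at 6.400° from the x-axis; with |KZ| = 17.3, Z = (10.52, 10.93). KZ is perpendicular to ZW, so ZW runs at -83.60°; with |ZW| = 26.8, W = (13.51, -15.70). ∠ZWH = 123.8° gives WH at -139.8° from the x-axis; with |WH| = 22.5, H = (-3.674, -30.22). Then |MH| = |H − M| = 37.56.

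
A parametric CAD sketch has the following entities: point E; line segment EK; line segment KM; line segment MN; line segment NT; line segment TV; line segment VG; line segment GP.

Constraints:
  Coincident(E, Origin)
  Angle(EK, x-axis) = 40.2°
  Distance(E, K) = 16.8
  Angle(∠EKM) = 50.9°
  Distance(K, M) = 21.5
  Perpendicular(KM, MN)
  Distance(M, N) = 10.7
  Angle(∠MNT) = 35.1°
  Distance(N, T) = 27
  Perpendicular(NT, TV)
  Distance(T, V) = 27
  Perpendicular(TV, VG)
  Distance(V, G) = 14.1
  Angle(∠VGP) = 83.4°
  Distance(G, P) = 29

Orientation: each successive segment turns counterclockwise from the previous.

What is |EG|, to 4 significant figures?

38.23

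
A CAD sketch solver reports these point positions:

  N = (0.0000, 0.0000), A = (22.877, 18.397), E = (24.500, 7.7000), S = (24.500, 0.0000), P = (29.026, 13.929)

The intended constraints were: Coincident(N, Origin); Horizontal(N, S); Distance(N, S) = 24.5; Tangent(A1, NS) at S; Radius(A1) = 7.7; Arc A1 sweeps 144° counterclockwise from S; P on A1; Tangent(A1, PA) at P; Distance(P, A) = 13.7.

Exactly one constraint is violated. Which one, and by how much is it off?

Distance(P, A) = 13.7 — off by 6.10.

N = (0.00, 0.00) ✓; N.y = 0.00, S.y = 0.00 ✓; |NS| = 24.50 ✓; ∠(ES, SN) = 90.00° ✓; |ES| = 7.700 ✓; bearing(E→P) − bearing(E→S) = 144.0° ✓; |EP| = 7.700 ✓; ∠(EP, PA) = 90.00° ✓; |PA| = 7.601 ✗.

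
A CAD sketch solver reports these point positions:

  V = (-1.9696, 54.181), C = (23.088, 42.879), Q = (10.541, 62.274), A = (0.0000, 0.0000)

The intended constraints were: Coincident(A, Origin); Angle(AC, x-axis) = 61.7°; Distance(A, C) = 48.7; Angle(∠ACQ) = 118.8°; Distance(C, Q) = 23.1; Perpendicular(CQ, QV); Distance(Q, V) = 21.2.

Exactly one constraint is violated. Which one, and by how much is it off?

Distance(Q, V) = 21.2 — off by 6.30.

A = (0.00, 0.00) ✓; AC at 61.70° ✓; |AC| = 48.70 ✓; ∠ACQ = 118.8° ✓; |CQ| = 23.10 ✓; ∠(CQ, QV) = 90.00° ✓; |QV| = 14.90 ✗.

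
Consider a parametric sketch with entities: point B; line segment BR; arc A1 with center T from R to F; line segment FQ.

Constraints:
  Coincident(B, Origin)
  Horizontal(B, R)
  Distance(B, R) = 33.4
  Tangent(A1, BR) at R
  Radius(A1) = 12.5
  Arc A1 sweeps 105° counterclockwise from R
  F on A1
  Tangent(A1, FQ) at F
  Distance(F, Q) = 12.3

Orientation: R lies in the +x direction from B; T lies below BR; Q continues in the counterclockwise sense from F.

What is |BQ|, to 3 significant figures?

36.9

B is at the origin; BR is horizontal with |BR| = 33.4 and R on the +x side, so R = (33.4, 0.00). Tangency of A1 to BR means the radius TR is perpendicular to BR, so T = R + (0, -12.5) = (33.4, -12.5). On A1, R sits at bearing 90° from T; a 105° counterclockwise sweep puts F at bearing 195°, so F = T + 12.5·(cos 195°, sin 195°) = (21.3, -15.7). The tangent condition forces TF to be normal to FQ, so FQ runs along (−sin 195°, cos 195°); with |FQ| = 12.3, Q = (24.5, -27.6). Then |BQ| = |Q − B| = 36.9.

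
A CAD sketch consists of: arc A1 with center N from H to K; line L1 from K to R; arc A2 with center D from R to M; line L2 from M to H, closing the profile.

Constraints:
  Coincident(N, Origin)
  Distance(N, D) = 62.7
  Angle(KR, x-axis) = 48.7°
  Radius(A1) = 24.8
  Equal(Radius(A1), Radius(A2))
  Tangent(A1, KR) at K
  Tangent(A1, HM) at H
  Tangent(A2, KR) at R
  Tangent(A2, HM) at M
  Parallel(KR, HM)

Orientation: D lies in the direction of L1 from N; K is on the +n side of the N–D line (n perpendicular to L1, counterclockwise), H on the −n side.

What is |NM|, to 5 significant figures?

67.426

The slot axis is L1's direction at 48.7°, so u = (cos 48.7°, sin 48.7°) = (0.66000, 0.75126) and n = (−sin 48.7°, cos 48.7°) = (-0.75126, 0.66000). N is at the origin and D lies 62.7 along u from N, so D = 62.7·u = (41.382, 47.104). Tangency of A1 to both parallel lines with radius 24.8 puts K and H at N ± 24.8·n: K = (-18.631, 16.368), H = (18.631, -16.368). Equal radii place R and M the same way about D: R = D + 24.8·n = (22.751, 63.472), M = D − 24.8·n = (60.013, 30.736). Then |NM| = |M − N| = 67.426.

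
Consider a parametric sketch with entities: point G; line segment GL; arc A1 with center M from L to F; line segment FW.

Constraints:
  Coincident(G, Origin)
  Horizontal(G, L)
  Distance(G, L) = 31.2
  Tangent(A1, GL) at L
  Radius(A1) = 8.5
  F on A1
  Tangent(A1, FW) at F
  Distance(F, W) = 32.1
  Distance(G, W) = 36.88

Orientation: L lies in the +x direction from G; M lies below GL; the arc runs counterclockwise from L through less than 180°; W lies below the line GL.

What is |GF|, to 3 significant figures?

23.9

G is at the origin; G and L share the same y with |GL| = 31.2 and L on the +x side, so L = (31.2, 0.00). Since A1 is tangent to GL there, ML ⟂ GL, so M = L + (0, -8.5) = (31.2, -8.50). Since MF ⟂ FW (tangency), |MW| = √(8.5² + 32.1²) = 33.2 regardless of where F sits on A1. So W lies on both circle(G, 36.88) and circle(M, 33.2); the below-GL intersection is W = (11.3, -35.1). F is the foot of the tangent from W: F = (23.3, -5.32).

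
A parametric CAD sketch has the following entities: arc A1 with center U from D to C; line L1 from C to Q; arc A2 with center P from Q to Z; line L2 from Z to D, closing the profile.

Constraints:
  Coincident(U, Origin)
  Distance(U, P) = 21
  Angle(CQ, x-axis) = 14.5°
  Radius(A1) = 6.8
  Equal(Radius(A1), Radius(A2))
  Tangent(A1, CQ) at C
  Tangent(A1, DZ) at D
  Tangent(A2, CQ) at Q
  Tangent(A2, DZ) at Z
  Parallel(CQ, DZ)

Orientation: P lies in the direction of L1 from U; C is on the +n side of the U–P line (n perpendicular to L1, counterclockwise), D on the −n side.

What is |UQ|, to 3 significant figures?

22.1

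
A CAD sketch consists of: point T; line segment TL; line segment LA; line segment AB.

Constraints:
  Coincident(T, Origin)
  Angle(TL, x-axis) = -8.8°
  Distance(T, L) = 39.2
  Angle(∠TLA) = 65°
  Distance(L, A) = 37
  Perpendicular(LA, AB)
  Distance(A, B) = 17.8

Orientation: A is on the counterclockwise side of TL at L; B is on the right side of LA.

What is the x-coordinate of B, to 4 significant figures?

45.51

T is at the origin; TL runs at -8.8° with length 39.2, so L = 39.2·(cos -8.8°, sin -8.8°) = (38.74, -5.997). ∠TLA = 65.0°, so LA runs at -8.8° + (180° − 65.0°) = 106.2° from the x-axis; with |LA| = 37.0, A = L + 37.0·(cos 106.2°, sin 106.2°) = (28.42, 29.53). LA is perpendicular to AB; with |AB| = 17.8 on the right of LA, B = A + 17.8·(0.9603, 0.2790) = (45.51, 34.50). So B.x = 45.51.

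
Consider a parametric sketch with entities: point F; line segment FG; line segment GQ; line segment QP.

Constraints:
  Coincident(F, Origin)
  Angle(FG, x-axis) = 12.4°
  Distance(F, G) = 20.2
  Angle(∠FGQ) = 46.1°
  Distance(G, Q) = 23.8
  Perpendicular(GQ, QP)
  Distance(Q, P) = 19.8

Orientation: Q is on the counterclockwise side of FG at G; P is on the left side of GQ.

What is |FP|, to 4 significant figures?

11.11

∠FGQ = 46.1°, so GQ runs at 12.4° + (180° − 46.1°) = 146.3° from the x-axis; with |GQ| = 23.8, Q = G + 23.8·(cos 146.3°, sin 146.3°) = (-0.07173, 17.54). GQ ⟂ QP; with |QP| = 19.8 on the left of GQ, P = Q + 19.8·(-0.5548, -0.8320) = (-11.06, 1.070). Then |FP| = |P − F| = 11.11.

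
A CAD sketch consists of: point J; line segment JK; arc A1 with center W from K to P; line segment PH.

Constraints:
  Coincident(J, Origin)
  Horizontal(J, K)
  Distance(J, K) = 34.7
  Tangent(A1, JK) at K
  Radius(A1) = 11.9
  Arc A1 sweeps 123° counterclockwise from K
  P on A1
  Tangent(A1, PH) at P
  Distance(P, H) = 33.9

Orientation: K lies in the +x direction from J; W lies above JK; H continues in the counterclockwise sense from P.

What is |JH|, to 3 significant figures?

53.7

J is at the origin; J and K share the same y with |JK| = 34.7 and K on the +x side, so K = (34.7, 0.00). The tangent condition forces WK to be normal to JK, so W = K + (0, 11.9) = (34.7, 11.9). On A1, K sits at bearing -90° from W; a 123° counterclockwise sweep puts P at bearing 33°, so P = W + 11.9·(cos 33°, sin 33°) = (44.7, 18.4). Since A1 is tangent to PH there, WP ⟂ PH, so PH runs along (−sin 33°, cos 33°); with |PH| = 33.9, H = (26.2, 46.8). Then |JH| = |H − J| = 53.7.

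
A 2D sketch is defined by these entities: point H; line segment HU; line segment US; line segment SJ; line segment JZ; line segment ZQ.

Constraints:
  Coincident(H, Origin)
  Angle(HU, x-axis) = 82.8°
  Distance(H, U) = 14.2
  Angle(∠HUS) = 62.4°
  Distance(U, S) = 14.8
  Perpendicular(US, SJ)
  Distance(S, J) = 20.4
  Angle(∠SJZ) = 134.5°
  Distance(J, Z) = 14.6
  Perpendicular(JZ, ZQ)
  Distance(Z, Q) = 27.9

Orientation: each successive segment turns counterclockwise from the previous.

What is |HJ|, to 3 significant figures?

11.3

∠HUS = 62.4° gives US at -160° from the x-axis; with |US| = 14.8, S = (-12.1, 8.93). US ⟂ SJ, so SJ runs at -69.6°; with |SJ| = 20.4, J = (-4.98, -10.2). Then |HJ| = |J − H| = 11.3.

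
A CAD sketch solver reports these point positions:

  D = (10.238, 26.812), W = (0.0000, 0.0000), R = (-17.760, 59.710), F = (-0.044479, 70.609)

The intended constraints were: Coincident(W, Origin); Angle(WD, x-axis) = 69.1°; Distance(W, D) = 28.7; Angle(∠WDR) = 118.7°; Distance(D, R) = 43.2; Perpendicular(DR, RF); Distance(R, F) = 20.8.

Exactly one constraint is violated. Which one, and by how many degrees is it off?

Perpendicular(DR, RF) — off by 8.80°.

W = (0.00, 0.00) ✓; WD at 69.10° ✓; |WD| = 28.70 ✓; ∠WDR = 118.7° ✓; |DR| = 43.20 ✓; ∠(DR, RF) = 98.80° ✗; |RF| = 20.80 ✓.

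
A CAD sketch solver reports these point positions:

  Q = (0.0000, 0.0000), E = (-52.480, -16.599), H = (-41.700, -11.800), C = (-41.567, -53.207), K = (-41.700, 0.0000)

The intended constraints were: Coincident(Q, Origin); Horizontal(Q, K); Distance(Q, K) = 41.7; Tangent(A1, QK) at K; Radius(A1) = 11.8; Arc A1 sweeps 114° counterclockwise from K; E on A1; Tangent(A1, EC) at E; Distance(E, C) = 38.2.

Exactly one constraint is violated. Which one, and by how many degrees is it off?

Tangent(A1, EC) at E — off by 7.40°.

Q = (0.00, 0.00) ✓; Q.y = 0.00, K.y = 0.00 ✓; |QK| = 41.70 ✓; ∠(HK, KQ) = 90.00° ✓; |HK| = 11.80 ✓; bearing(H→E) − bearing(H→K) = 114.0° ✓; |HE| = 11.80 ✓; ∠(HE, EC) = 97.40° ✗; |EC| = 38.20 ✓.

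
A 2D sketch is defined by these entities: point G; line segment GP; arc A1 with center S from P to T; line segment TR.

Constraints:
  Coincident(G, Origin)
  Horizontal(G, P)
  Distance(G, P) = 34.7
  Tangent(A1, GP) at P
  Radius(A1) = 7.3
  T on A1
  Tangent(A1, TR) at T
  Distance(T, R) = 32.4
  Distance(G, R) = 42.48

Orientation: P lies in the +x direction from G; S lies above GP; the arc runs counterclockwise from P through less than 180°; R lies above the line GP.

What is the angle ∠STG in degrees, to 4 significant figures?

21.94°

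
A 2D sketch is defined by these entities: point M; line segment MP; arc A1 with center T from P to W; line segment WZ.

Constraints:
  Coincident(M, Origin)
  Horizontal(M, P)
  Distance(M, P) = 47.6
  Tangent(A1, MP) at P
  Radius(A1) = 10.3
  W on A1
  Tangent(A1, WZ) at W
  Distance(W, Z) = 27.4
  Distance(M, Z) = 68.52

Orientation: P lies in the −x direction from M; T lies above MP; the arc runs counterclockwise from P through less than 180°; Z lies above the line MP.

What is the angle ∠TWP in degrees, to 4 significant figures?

25.33°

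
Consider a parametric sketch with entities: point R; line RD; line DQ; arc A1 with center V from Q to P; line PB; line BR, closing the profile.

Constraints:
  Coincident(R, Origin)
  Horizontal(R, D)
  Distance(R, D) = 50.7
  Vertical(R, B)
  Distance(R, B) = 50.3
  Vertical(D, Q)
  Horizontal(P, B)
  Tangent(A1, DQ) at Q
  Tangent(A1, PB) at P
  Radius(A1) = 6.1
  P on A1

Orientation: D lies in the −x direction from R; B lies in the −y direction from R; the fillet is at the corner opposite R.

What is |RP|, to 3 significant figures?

67.2

R is at the origin; R and D share the same y with |RD| = 50.7 and D on the −x side, so D = (-50.7, 0.00). R and B share the same x with |RB| = 50.3 and B on the −y side, so B = (0.00, -50.3). The virtual corner opposite R is at (-50.7, -50.3). Tangency of A1 to DQ means the radius VQ is perpendicular to DQ and A1 meets PB tangentially, so VP is at right angles to PB, with radius 6.1, so the center V sits 6.1 in from both sides at V = (-44.6, -44.2). That places the tangent points at Q = (-50.7, -44.2) on DQ and P = (-44.6, -50.3) on PB. Then |RP| = |P − R| = 67.2.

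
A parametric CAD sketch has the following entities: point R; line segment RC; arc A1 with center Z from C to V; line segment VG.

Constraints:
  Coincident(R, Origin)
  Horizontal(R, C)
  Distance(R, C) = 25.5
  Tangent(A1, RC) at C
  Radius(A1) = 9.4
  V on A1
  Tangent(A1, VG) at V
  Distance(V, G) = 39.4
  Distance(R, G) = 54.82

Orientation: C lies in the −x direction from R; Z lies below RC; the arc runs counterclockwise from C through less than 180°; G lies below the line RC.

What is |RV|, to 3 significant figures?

36.6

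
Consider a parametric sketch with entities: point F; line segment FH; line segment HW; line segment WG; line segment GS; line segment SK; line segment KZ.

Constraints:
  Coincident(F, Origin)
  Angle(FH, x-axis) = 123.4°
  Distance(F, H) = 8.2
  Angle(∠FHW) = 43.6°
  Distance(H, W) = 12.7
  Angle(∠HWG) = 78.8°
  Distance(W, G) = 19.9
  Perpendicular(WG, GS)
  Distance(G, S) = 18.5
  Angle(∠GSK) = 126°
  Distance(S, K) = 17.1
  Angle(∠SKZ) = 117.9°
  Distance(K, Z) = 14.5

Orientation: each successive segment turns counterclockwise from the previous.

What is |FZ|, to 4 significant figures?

21.63

F is at the origin; FH runs at 123.4° with length 8.2, so H = (-4.514, 6.846). ∠FHW = 43.6° gives HW at -100.2° from the x-axis; with |HW| = 12.7, W = (-6.763, -5.654). ∠HWG = 78.8° gives WG at 1.000° from the x-axis; with |WG| = 19.9, G = (13.13, -5.306). WG ⟂ GS, so GS runs at 91.00°; with |GS| = 18.5, S = (12.81, 13.19). ∠GSK = 126.0° gives SK at 145.0° from the x-axis; with |SK| = 17.1, K = (-1.196, 23.00). ∠SKZ = 117.9° gives KZ at -152.9° from the x-axis; with |KZ| = 14.5, Z = (-14.10, 16.39). Then |FZ| = |Z − F| = 21.63.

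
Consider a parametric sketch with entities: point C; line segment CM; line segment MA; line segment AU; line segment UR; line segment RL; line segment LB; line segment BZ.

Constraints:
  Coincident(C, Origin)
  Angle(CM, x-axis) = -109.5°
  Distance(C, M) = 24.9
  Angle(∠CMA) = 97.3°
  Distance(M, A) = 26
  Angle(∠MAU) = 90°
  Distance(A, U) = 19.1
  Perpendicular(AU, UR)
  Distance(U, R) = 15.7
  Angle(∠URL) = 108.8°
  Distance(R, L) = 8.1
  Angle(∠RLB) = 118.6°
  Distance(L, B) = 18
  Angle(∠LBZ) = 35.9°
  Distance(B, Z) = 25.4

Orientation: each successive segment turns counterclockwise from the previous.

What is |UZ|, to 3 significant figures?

10.1

C is at the origin; CM runs at -109.5° with length 24.9, so M = (-8.31, -23.5). ∠CMA = 97.3° gives MA at -26.8° from the x-axis; with |MA| = 26.0, A = (14.9, -35.2). ∠MAU = 90.0° gives AU at 63.2° from the x-axis; with |AU| = 19.1, U = (23.5, -18.1). The perpendicularity gives UR at right angles to AU, so UR runs at 153°; with |UR| = 15.7, R = (9.49, -11.1). ∠URL = 108.8° gives RL at -136° from the x-axis; with |RL| = 8.1, L = (3.71, -16.7). ∠RLB = 118.6° gives LB at -74.2° from the x-axis; with |LB| = 18.0, B = (8.61, -34.1). ∠LBZ = 35.9° gives BZ at 69.9° from the x-axis; with |BZ| = 25.4, Z = (17.3, -10.2). Then |UZ| = |Z − U| = 10.1.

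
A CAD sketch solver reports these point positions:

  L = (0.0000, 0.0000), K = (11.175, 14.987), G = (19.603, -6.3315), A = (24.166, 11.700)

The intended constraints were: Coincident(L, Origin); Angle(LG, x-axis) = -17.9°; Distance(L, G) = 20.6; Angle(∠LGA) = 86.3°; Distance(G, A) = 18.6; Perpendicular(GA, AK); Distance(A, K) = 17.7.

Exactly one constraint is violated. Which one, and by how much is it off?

Distance(A, K) = 17.7 — off by 4.30.

L = (0.00, 0.00) ✓; LG at -17.90° ✓; |LG| = 20.60 ✓; ∠LGA = 86.30° ✓; |GA| = 18.60 ✓; ∠(GA, AK) = 90.00° ✓; |AK| = 13.40 ✗.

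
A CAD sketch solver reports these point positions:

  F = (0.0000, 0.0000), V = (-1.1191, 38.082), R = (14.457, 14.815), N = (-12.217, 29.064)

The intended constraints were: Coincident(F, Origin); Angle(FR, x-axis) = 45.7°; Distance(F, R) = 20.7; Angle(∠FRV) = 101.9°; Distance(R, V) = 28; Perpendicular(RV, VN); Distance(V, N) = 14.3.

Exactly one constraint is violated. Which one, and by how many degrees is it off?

Perpendicular(RV, VN) — off by 5.30°.

F = (0.00, 0.00) ✓; FR at 45.70° ✓; |FR| = 20.70 ✓; ∠FRV = 101.9° ✓; |RV| = 28.00 ✓; ∠(RV, VN) = 95.30° ✗; |VN| = 14.30 ✓.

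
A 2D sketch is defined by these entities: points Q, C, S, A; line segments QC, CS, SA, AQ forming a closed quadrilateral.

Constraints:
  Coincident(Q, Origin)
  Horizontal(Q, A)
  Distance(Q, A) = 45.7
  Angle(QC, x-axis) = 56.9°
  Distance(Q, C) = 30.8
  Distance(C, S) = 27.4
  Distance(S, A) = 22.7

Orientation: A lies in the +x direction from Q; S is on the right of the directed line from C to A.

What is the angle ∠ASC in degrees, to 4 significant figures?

100.8°

Checks: |CS| = 27.40 ✓; |SA| = 22.70 ✓.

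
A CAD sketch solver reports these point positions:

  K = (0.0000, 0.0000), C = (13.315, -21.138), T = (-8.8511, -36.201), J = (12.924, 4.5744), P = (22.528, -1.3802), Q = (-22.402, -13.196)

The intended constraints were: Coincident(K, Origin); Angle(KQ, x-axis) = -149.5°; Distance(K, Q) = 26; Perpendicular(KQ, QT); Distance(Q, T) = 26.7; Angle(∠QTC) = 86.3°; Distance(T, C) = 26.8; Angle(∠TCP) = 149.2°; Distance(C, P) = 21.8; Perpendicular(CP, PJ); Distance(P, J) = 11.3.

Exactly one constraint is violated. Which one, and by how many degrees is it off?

Perpendicular(CP, PJ) — off by 6.80°.

K = (0.00, 0.00) ✓; KQ at -149.5° ✓; |KQ| = 26.00 ✓; ∠(KQ, QT) = 90.00° ✓; |QT| = 26.70 ✓; ∠QTC = 86.30° ✓; |TC| = 26.80 ✓; ∠TCP = 149.2° ✓; |CP| = 21.80 ✓; ∠(CP, PJ) = 83.20° ✗; |PJ| = 11.30 ✓.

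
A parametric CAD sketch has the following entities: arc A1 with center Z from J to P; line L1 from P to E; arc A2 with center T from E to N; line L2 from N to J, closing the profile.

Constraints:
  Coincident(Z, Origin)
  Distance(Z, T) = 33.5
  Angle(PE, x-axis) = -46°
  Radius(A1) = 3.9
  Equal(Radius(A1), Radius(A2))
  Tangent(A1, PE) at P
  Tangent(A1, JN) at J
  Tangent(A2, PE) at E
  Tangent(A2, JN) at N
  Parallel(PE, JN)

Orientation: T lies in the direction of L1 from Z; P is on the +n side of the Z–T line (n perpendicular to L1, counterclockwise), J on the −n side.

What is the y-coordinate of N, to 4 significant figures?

-26.81

The slot axis is L1's direction at -46.0°, so u = (cos -46.0°, sin -46.0°) = (0.6947, -0.7193) and n = (−sin -46.0°, cos -46.0°) = (0.7193, 0.6947). Z is at the origin and T lies 33.5 along u from Z, so T = 33.5·u = (23.27, -24.10). Tangency of A1 to both parallel lines with radius 3.9 puts P and J at Z ± 3.9·n: P = (2.805, 2.709), J = (-2.805, -2.709). Equal radii place E and N the same way about T: E = T + 3.9·n = (26.08, -21.39), N = T − 3.9·n = (20.47, -26.81). So N.y = -26.81.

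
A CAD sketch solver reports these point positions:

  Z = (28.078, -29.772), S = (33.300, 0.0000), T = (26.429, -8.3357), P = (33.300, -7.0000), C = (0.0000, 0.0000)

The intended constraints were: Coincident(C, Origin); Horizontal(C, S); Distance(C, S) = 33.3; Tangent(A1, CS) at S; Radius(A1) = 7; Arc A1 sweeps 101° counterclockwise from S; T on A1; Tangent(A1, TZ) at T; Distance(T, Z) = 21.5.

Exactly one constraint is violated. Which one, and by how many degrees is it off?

Tangent(A1, TZ) at T — off by 6.60°.

C = (0.00, 0.00) ✓; C.y = 0.00, S.y = 0.00 ✓; |CS| = 33.30 ✓; ∠(PS, SC) = 90.00° ✓; |PS| = 7.000 ✓; bearing(P→T) − bearing(P→S) = 101.0° ✓; |PT| = 7.000 ✓; ∠(PT, TZ) = 96.60° ✗; |TZ| = 21.50 ✓.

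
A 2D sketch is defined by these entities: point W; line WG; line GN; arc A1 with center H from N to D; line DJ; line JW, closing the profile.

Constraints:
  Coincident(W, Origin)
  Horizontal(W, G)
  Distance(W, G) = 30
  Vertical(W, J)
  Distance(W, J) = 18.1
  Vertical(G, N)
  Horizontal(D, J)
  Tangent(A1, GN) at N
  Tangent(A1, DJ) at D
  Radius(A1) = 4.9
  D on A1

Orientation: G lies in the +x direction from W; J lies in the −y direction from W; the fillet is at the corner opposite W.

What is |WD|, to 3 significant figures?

30.9

W is at the origin; W and G share the same y with |WG| = 30.0 and G on the +x side, so G = (30.0, 0.00). W and J share the same x with |WJ| = 18.1 and J on the −y side, so J = (0.00, -18.1). The virtual corner opposite W is at (30.0, -18.1). Tangency of A1 to GN means the radius HN is perpendicular to GN and since A1 is tangent to DJ there, HD ⟂ DJ, with radius 4.9, so the center H sits 4.9 in from both sides at H = (25.1, -13.2). That places the tangent points at N = (30.0, -13.2) on GN and D = (25.1, -18.1) on DJ. Then |WD| = |D − W| = 30.9.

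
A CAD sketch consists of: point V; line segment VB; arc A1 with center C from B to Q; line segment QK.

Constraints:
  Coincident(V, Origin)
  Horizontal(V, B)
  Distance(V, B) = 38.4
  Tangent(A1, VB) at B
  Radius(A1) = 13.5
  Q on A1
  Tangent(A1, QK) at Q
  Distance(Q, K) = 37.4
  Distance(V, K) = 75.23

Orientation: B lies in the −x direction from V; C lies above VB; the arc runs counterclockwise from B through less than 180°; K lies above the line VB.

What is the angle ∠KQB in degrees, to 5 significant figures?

110.55°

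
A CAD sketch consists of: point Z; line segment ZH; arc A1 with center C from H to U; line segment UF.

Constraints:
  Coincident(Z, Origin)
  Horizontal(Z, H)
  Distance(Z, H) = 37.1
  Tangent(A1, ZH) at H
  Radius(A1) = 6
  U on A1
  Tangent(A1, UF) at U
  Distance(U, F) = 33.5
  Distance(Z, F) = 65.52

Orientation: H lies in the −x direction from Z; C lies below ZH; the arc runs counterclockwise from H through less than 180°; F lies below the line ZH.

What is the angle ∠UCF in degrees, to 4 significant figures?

79.85°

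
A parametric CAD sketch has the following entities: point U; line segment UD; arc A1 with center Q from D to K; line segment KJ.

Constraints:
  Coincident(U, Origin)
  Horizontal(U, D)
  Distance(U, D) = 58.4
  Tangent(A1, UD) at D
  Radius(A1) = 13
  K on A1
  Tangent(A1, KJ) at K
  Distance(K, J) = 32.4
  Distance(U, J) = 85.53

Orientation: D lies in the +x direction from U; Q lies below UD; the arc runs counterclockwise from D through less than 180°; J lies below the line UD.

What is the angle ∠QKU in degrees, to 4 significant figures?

109.2°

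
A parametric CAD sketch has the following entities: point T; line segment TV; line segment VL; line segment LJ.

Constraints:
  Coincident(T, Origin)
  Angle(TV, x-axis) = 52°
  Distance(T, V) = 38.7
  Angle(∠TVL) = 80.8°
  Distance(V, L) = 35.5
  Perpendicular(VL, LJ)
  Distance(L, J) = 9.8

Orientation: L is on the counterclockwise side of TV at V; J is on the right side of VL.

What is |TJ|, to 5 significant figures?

56.244

∠TVL = 80.8°, so VL runs at 52.0° + (180° − 80.8°) = 151.20° from the x-axis; with |VL| = 35.5, L = V + 35.5·(cos 151.20°, sin 151.20°) = (-7.2828, 47.598). VL is perpendicular to LJ; with |LJ| = 9.8 on the right of VL, J = L + 9.8·(0.48175, 0.87631) = (-2.5616, 56.186). Then |TJ| = |J − T| = 56.244.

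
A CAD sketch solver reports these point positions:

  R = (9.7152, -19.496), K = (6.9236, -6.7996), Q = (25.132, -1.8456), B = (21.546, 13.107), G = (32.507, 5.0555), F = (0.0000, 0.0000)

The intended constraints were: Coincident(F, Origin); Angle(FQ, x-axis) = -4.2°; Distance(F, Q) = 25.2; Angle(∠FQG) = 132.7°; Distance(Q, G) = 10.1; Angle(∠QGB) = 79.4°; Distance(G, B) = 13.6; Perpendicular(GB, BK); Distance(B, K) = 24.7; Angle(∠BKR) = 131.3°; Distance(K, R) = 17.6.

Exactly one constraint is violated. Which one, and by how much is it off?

Distance(K, R) = 17.6 — off by 4.60.

F = (0.00, 0.00) ✓; FQ at -4.200° ✓; |FQ| = 25.20 ✓; ∠FQG = 132.7° ✓; |QG| = 10.10 ✓; ∠QGB = 79.40° ✓; |GB| = 13.60 ✓; ∠(GB, BK) = 90.00° ✓; |BK| = 24.70 ✓; ∠BKR = 131.3° ✓; |KR| = 13.00 ✗.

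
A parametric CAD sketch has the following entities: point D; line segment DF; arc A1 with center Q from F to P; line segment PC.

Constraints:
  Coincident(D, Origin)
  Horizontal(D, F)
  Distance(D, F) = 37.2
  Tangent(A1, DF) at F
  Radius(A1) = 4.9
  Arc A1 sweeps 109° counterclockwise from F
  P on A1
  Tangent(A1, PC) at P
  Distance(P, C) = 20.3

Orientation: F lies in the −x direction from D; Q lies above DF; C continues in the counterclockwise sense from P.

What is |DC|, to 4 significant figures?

46.85

D is at the origin; D and F share the same y with |DF| = 37.2 and F on the −x side, so F = (-37.20, 0.000). A1 meets DF tangentially, so QF is at right angles to DF, so Q = F + (0, 4.9) = (-37.20, 4.900). On A1, F sits at bearing -90° from Q; a 109° counterclockwise sweep puts P at bearing 19°, so P = Q + 4.9·(cos 19°, sin 19°) = (-32.57, 6.495). Since A1 is tangent to PC there, QP ⟂ PC, so PC runs along (−sin 19°, cos 19°); with |PC| = 20.3, C = (-39.18, 25.69). Then |DC| = |C − D| = 46.85.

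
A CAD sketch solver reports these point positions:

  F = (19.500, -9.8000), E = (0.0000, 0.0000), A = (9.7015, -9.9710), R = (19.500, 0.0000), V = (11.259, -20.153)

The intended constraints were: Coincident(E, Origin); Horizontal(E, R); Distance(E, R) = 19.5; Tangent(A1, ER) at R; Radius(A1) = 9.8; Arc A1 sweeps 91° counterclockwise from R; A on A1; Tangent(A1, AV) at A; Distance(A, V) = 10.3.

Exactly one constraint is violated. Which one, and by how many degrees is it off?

Tangent(A1, AV) at A — off by 7.70°.

E = (0.00, 0.00) ✓; E.y = 0.00, R.y = 0.00 ✓; |ER| = 19.50 ✓; ∠(FR, RE) = 90.00° ✓; |FR| = 9.800 ✓; bearing(F→A) − bearing(F→R) = 91.00° ✓; |FA| = 9.800 ✓; ∠(FA, AV) = 82.30° ✗; |AV| = 10.30 ✓.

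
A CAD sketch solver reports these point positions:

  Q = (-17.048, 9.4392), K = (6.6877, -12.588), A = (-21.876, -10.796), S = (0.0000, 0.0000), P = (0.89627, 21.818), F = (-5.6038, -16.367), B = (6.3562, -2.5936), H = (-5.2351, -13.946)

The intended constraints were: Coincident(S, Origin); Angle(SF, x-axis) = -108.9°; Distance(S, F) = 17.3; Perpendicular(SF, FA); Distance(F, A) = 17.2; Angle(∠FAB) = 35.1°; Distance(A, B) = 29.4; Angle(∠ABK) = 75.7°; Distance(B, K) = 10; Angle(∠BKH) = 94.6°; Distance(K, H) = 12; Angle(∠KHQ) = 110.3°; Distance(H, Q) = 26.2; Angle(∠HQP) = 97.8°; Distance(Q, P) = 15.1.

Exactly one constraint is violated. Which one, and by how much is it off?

Distance(Q, P) = 15.1 — off by 6.70.

S = (0.00, 0.00) ✓; SF at -108.9° ✓; |SF| = 17.30 ✓; ∠(SF, FA) = 90.00° ✓; |FA| = 17.20 ✓; ∠FAB = 35.10° ✓; |AB| = 29.40 ✓; ∠ABK = 75.70° ✓; |BK| = 10.00 ✓; ∠BKH = 94.60° ✓; |KH| = 12.00 ✓; ∠KHQ = 110.3° ✓; |HQ| = 26.20 ✓; ∠HQP = 97.80° ✓; |QP| = 21.80 ✗.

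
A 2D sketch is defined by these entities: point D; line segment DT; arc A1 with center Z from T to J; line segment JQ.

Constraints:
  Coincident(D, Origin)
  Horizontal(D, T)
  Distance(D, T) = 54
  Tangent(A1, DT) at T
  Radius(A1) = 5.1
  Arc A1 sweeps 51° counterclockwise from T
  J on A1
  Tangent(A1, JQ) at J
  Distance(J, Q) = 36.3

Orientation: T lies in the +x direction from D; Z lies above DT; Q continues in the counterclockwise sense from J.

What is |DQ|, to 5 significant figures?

86.232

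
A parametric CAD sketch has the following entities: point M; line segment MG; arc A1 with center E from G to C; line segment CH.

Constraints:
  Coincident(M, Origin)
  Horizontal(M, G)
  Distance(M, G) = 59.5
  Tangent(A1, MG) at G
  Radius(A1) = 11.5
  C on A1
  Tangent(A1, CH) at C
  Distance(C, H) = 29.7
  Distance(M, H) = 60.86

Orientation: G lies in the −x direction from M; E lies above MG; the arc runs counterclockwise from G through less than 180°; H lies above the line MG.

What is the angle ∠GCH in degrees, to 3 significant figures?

137°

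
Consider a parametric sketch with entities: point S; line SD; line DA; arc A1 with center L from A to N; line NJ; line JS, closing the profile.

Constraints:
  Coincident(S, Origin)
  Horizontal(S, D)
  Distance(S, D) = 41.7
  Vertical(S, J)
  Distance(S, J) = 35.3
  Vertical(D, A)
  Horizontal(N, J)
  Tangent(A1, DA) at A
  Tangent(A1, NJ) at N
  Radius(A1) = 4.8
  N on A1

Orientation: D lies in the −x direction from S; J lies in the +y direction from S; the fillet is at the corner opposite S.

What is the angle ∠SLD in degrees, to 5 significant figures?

59.368°

SJ is vertical with |SJ| = 35.3 and J on the +y side, so J = (0.0000, 35.300). The virtual corner opposite S is at (-41.700, 35.300). Since A1 is tangent to DA there, LA ⟂ DA and A1 meets NJ tangentially, so LN is at right angles to NJ, with radius 4.8, so the center L sits 4.8 in from both sides at L = (-36.900, 30.500). Then cos ∠SLD = LS·LD / (|LS||LD|), giving 59.368°.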